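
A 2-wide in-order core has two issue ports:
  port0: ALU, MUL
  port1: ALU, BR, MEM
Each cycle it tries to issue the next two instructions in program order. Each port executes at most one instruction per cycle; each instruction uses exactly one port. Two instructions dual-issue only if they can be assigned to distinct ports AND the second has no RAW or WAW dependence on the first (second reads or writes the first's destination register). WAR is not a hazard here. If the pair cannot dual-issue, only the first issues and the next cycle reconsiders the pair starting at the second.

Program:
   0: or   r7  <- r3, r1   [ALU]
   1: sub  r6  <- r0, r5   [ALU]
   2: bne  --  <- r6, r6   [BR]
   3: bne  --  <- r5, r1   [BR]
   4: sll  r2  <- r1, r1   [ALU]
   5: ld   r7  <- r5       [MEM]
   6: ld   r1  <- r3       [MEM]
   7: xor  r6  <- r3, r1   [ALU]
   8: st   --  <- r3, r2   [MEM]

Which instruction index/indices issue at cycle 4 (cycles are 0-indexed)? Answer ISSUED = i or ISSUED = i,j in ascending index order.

t=0 i0,i1:or+sub ; pair
t=1 i2:bne ; no-port BR/BR
t=2 i3,i4:bne+sll ; pair
t=3 i5:ld ; no-port MEM/MEM
t=4 i6:ld ; RAW r1
t=5 i7,i8:xor+st ; pair

ISSUED = 6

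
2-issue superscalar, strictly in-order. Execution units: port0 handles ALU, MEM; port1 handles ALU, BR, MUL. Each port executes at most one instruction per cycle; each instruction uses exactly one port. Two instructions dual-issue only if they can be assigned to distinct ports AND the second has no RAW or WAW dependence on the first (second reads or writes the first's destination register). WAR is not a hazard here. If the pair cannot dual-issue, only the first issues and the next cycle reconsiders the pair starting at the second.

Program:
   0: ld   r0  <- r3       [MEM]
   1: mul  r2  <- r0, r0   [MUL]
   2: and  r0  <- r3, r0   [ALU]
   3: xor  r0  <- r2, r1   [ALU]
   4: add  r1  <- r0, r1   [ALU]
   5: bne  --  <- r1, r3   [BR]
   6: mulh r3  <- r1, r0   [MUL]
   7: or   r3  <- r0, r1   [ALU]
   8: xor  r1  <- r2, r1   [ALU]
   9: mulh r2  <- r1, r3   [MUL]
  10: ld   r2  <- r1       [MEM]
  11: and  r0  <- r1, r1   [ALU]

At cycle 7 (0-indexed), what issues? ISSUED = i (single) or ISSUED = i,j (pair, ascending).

c0: i0 ld.MEM  RAW r0
c1: i1&i2 mul.MUL and.ALU  pair
c2: i3 xor.ALU  RAW r0
c3: i4 add.ALU  RAW r1
c4: i5 bne.BR  no-port BR/MUL
c5: i6 mulh.MUL  WAW r3
c6: i7&i8 or.ALU xor.ALU  pair
c7: i9 mulh.MUL  WAW r2
c8: i10&i11 ld.MEM and.ALU  pair

ISSUED = 9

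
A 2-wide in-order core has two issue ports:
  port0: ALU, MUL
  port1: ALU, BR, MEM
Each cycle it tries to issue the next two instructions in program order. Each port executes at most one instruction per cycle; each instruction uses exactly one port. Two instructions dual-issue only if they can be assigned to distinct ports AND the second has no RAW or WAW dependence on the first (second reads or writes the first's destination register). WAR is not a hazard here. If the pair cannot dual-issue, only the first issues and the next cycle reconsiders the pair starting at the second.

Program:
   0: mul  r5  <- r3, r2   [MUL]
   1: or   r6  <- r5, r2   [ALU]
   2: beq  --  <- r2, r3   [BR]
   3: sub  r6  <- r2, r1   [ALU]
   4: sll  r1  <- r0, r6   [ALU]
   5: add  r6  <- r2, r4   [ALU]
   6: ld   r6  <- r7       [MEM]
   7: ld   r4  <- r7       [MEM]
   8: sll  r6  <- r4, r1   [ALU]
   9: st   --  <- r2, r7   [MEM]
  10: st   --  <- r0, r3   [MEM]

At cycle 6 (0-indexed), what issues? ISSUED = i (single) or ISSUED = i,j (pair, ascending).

0. mul @i0  | RAW r5
1. or beq @i1,i2  | dual
2. sub @i3  | RAW r6
3. sll add @i4,i5  | dual
4. ld @i6  | no-port MEM/MEM
5. ld @i7  | RAW r4
6. sll st @i8,i9  | dual
7. st @i10  | tail

ISSUED = 8,9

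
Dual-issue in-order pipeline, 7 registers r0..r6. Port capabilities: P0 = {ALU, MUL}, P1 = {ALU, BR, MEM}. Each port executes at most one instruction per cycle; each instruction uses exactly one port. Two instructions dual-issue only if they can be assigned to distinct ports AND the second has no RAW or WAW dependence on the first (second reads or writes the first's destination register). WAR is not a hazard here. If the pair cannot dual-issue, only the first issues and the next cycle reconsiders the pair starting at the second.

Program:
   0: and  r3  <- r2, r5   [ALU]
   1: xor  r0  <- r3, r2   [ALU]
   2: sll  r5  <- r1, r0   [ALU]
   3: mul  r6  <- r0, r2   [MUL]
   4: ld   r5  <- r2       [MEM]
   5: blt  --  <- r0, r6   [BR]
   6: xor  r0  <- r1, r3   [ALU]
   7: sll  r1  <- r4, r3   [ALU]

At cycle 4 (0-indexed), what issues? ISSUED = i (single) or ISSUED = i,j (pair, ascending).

ISSUED = 5,6

#0 head=0: and i0 RAW r3
#1 head=1: xor i1 RAW r0
#2 head=2: sll/mul i2/i3 pair
#3 head=4: ld i4 no-port MEM/BR
#4 head=5: blt/xor i5/i6 pair
#5 head=7: sll i7 tail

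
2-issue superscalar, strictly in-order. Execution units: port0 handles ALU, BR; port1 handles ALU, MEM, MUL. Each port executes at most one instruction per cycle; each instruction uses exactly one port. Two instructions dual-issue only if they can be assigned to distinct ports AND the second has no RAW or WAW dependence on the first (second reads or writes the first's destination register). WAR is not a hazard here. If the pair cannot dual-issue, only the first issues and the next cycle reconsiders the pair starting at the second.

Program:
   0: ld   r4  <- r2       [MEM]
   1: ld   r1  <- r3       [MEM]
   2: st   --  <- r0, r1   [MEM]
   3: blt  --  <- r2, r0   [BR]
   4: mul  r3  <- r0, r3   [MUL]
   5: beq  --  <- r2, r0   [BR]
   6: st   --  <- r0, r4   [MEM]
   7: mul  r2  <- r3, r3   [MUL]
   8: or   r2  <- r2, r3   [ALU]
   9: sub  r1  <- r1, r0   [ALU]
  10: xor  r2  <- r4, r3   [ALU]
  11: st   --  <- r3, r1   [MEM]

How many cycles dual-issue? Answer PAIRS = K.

  cy0 -> i0 (ld.MEM) no-port MEM/MEM
  cy1 -> i1 (ld.MEM) no-port MEM/MEM
  cy2 -> i2+i3 (st.MEM blt.BR) dual
  cy3 -> i4+i5 (mul.MUL beq.BR) dual
  cy4 -> i6 (st.MEM) no-port MEM/MUL
  cy5 -> i7 (mul.MUL) RAW+WAW r2
  cy6 -> i8+i9 (or.ALU sub.ALU) dual
  cy7 -> i10+i11 (xor.ALU st.MEM) dual

PAIRS = 4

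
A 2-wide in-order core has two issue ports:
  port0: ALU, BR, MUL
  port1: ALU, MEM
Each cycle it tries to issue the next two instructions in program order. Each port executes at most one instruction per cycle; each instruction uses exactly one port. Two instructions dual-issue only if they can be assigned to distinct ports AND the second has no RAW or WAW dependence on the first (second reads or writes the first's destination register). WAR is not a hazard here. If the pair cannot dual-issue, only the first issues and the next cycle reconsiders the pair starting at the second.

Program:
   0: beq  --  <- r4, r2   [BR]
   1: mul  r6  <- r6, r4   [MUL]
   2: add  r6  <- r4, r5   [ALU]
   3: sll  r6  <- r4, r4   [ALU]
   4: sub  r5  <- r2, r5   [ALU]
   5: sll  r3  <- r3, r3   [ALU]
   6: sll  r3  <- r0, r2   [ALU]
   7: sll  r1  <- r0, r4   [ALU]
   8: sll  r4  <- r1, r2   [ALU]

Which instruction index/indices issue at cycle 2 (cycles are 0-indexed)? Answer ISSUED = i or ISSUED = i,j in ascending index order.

ISSUED = 2

  cy0 -> i0 (beq.BR) no-port BR/MUL
  cy1 -> i1 (mul.MUL) WAW r6
  cy2 -> i2 (add.ALU) WAW r6
  cy3 -> i3/i4 (sll.ALU+sub.ALU) pair
  cy4 -> i5 (sll.ALU) WAW r3
  cy5 -> i6/i7 (sll.ALU+sll.ALU) pair
  cy6 -> i8 (sll.ALU) tail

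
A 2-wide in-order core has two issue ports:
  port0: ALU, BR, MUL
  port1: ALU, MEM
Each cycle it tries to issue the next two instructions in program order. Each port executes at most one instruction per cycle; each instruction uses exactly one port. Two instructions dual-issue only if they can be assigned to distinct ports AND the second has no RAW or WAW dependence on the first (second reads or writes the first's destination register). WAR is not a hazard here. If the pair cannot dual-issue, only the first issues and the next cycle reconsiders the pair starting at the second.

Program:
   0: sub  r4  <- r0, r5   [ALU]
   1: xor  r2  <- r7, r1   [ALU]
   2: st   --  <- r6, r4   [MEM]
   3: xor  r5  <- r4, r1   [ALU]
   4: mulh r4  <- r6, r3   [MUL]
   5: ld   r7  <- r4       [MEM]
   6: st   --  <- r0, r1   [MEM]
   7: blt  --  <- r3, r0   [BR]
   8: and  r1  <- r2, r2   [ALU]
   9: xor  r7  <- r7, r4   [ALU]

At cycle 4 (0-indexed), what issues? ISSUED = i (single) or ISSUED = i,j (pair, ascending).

c0: i0&i1 sub.ALU+xor.ALU  2-wide
c1: i2&i3 st.MEM+xor.ALU  2-wide
c2: i4 mulh.MUL  RAW r4
c3: i5 ld.MEM  no-port MEM/MEM
c4: i6&i7 st.MEM+blt.BR  2-wide
c5: i8&i9 and.ALU+xor.ALU  2-wide

ISSUED = 6,7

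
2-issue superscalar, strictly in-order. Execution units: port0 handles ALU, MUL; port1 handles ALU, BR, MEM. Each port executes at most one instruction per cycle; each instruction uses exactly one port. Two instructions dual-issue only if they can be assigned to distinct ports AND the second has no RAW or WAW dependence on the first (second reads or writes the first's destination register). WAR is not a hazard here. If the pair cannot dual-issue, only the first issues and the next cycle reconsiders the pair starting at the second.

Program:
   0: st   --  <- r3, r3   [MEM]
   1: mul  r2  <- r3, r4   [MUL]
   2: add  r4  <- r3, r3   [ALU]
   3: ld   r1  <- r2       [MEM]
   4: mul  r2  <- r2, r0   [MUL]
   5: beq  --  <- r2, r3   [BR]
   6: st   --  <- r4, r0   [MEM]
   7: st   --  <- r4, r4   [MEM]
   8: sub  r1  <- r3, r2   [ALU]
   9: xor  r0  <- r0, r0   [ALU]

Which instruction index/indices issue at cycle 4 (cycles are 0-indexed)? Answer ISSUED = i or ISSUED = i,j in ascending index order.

ISSUED = 6

  cy0 -> i0/i1 (st mul) pair
  cy1 -> i2/i3 (add ld) pair
  cy2 -> i4 (mul) RAW r2
  cy3 -> i5 (beq) no-port BR/MEM
  cy4 -> i6 (st) no-port MEM/MEM
  cy5 -> i7/i8 (st sub) pair
  cy6 -> i9 (xor) tail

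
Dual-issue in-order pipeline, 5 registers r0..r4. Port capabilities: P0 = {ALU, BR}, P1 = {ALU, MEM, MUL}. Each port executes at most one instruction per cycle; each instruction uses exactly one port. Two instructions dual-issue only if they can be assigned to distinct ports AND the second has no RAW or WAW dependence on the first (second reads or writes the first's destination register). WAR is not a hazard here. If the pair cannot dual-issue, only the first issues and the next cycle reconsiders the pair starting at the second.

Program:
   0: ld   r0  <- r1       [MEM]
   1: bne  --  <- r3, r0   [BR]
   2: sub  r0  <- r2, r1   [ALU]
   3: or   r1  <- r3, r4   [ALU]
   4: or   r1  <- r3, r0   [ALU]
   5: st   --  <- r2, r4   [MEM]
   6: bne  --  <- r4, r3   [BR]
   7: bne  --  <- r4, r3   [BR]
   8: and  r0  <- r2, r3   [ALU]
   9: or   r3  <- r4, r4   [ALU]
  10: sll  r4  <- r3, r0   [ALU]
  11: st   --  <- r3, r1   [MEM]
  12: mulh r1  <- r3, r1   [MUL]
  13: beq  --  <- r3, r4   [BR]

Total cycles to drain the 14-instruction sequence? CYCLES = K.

CYCLES = 9

  cy0 -> i0 (ld.MEM) RAW r0
  cy1 -> i1&i2 (bne.BR sub.ALU) dual
  cy2 -> i3 (or.ALU) WAW r1
  cy3 -> i4&i5 (or.ALU st.MEM) dual
  cy4 -> i6 (bne.BR) no-port BR/BR
  cy5 -> i7&i8 (bne.BR and.ALU) dual
  cy6 -> i9 (or.ALU) RAW r3
  cy7 -> i10&i11 (sll.ALU st.MEM) dual
  cy8 -> i12&i13 (mulh.MUL beq.BR) dual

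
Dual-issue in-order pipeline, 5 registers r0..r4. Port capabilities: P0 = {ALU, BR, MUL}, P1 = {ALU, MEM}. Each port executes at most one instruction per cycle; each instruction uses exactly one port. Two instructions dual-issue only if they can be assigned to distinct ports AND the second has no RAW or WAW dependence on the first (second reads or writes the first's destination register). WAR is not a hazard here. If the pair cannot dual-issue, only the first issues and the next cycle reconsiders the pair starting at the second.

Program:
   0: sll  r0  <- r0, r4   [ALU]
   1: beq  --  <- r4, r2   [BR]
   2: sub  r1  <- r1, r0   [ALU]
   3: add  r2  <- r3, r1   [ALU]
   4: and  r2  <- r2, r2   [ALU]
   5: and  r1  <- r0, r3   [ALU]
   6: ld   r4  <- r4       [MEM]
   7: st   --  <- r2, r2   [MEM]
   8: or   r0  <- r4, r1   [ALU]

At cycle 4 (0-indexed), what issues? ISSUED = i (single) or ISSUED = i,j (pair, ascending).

c0: i0,i1 sll/beq  pair
c1: i2 sub  RAW r1
c2: i3 add  RAW+WAW r2
c3: i4,i5 and/and  pair
c4: i6 ld  no-port MEM/MEM
c5: i7,i8 st/or  pair

ISSUED = 6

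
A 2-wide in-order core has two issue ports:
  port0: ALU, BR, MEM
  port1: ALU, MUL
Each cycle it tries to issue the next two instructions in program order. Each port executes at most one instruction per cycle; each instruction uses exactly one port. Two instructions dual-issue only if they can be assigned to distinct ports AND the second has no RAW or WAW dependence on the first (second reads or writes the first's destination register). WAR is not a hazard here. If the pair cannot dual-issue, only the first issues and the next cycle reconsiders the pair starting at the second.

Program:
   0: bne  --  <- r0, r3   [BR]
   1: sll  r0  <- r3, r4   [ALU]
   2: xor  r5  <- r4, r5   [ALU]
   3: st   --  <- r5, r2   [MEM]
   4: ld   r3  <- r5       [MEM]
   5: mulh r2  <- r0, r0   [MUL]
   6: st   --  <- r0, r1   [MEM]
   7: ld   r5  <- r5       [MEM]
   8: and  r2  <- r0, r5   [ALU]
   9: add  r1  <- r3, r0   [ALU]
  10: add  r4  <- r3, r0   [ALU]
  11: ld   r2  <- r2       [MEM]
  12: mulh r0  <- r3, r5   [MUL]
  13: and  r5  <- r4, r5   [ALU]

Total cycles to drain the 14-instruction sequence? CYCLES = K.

CYCLES = 9

c0: i0/i1 bne.BR/sll.ALU  pair
c1: i2 xor.ALU  RAW r5
c2: i3 st.MEM  no-port MEM/MEM
c3: i4/i5 ld.MEM/mulh.MUL  pair
c4: i6 st.MEM  no-port MEM/MEM
c5: i7 ld.MEM  RAW r5
c6: i8/i9 and.ALU/add.ALU  pair
c7: i10/i11 add.ALU/ld.MEM  pair
c8: i12/i13 mulh.MUL/and.ALU  pair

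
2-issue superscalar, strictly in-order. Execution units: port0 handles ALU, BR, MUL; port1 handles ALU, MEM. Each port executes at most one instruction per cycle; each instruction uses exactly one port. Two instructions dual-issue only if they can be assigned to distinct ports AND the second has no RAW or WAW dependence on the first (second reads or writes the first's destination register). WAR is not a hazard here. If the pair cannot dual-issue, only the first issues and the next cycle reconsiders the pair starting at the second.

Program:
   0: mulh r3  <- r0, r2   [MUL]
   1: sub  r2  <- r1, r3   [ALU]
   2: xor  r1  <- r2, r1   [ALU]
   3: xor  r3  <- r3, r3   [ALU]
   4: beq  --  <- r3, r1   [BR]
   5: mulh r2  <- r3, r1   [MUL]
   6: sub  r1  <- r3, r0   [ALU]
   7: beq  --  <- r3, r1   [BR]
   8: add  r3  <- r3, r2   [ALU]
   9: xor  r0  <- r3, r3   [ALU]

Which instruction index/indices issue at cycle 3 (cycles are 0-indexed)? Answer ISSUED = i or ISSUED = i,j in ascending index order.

ISSUED = 4

c0: i0 mulh  RAW r3
c1: i1 sub  RAW r2
c2: i2+i3 xor+xor  dual
c3: i4 beq  no-port BR/MUL
c4: i5+i6 mulh+sub  dual
c5: i7+i8 beq+add  dual
c6: i9 xor  tail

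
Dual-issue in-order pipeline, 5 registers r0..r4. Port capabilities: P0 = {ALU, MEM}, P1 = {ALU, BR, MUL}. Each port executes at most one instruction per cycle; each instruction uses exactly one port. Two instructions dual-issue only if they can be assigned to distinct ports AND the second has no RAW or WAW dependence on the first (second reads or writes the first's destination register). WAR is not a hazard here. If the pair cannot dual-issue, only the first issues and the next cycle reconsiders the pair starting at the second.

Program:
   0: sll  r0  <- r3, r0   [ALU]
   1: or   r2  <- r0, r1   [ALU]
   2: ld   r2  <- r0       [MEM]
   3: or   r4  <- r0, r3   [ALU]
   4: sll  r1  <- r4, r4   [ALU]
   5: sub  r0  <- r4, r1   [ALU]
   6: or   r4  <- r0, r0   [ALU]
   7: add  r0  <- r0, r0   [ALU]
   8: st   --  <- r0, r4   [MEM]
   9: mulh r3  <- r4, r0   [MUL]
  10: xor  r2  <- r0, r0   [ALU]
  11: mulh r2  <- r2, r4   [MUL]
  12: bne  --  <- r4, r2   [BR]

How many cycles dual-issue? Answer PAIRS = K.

[0] i0  sll.ALU  -- RAW r0
[1] i1  or.ALU  -- WAW r2
[2] i2&i3  ld.MEM or.ALU  -- dual
[3] i4  sll.ALU  -- RAW r1
[4] i5  sub.ALU  -- RAW r0
[5] i6&i7  or.ALU add.ALU  -- dual
[6] i8&i9  st.MEM mulh.MUL  -- dual
[7] i10  xor.ALU  -- RAW+WAW r2
[8] i11  mulh.MUL  -- no-port MUL/BR
[9] i12  bne.BR  -- tail

PAIRS = 3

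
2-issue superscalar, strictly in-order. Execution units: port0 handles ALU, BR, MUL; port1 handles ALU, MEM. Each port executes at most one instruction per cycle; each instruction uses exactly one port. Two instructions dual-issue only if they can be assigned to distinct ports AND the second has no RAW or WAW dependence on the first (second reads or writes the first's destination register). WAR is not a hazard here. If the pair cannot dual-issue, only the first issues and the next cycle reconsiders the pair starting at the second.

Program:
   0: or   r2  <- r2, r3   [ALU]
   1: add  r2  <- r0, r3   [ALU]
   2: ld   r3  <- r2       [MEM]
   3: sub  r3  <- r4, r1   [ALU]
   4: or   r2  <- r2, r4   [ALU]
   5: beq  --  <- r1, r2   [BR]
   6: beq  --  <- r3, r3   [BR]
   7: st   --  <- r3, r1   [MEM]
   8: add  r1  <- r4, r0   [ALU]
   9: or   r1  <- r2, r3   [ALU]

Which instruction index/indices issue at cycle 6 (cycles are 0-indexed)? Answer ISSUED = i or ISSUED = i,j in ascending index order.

t=0 i0:or.ALU ; WAW r2
t=1 i1:add.ALU ; RAW r2
t=2 i2:ld.MEM ; WAW r3
t=3 i3,i4:sub.ALU;or.ALU ; pair
t=4 i5:beq.BR ; no-port BR/BR
t=5 i6,i7:beq.BR;st.MEM ; pair
t=6 i8:add.ALU ; WAW r1
t=7 i9:or.ALU ; tail

ISSUED = 8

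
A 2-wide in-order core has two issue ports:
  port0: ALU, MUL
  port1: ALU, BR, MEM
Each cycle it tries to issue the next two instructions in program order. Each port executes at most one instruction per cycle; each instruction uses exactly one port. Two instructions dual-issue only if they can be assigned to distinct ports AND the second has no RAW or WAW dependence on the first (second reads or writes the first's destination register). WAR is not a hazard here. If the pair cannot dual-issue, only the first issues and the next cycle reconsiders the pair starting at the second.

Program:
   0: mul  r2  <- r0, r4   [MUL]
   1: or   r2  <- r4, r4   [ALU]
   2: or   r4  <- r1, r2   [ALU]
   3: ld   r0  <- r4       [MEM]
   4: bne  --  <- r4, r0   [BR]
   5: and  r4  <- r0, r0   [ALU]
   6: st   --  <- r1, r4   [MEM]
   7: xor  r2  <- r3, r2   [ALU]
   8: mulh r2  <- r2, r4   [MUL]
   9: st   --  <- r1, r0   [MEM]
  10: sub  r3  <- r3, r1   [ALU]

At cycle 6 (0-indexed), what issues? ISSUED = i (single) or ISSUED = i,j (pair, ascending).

c0: i0 mul  WAW r2
c1: i1 or  RAW r2
c2: i2 or  RAW r4
c3: i3 ld  no-port MEM/BR
c4: i4,i5 bne/and  dual
c5: i6,i7 st/xor  dual
c6: i8,i9 mulh/st  dual
c7: i10 sub  tail

ISSUED = 8,9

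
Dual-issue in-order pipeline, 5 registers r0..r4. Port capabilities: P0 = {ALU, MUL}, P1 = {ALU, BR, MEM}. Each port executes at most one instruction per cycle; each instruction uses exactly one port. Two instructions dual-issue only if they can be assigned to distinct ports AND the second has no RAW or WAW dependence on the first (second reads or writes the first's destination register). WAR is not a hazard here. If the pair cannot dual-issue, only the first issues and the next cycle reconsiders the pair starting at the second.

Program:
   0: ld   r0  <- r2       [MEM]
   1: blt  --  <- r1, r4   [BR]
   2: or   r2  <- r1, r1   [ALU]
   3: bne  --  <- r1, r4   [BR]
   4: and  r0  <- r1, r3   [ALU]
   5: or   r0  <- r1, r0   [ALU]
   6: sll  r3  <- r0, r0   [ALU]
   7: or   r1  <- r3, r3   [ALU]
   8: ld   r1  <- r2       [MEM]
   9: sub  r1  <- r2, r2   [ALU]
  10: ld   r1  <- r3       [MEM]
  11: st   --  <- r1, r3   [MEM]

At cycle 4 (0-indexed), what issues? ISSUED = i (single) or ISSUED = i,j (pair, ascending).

  cy0 -> i0 (ld.MEM) no-port MEM/BR
  cy1 -> i1,i2 (blt.BR+or.ALU) dual
  cy2 -> i3,i4 (bne.BR+and.ALU) dual
  cy3 -> i5 (or.ALU) RAW r0
  cy4 -> i6 (sll.ALU) RAW r3
  cy5 -> i7 (or.ALU) WAW r1
  cy6 -> i8 (ld.MEM) WAW r1
  cy7 -> i9 (sub.ALU) WAW r1
  cy8 -> i10 (ld.MEM) no-port MEM/MEM
  cy9 -> i11 (st.MEM) tail

ISSUED = 6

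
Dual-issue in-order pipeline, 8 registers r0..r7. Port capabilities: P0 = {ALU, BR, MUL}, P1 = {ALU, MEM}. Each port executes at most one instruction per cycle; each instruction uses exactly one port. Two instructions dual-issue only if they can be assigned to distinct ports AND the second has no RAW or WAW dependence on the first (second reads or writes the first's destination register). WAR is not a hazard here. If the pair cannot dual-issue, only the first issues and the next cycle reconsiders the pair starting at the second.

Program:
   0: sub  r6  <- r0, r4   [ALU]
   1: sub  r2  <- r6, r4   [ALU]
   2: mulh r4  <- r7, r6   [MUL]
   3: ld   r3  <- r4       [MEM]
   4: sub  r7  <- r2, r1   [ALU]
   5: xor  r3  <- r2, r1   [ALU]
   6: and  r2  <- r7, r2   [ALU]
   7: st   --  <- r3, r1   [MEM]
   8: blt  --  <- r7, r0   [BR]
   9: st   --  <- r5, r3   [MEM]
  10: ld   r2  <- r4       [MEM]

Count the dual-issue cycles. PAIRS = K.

0. sub @i0  | RAW r6
1. sub+mulh @i1/i2  | dual
2. ld+sub @i3/i4  | dual
3. xor+and @i5/i6  | dual
4. st+blt @i7/i8  | dual
5. st @i9  | no-port MEM/MEM
6. ld @i10  | tail

PAIRS = 4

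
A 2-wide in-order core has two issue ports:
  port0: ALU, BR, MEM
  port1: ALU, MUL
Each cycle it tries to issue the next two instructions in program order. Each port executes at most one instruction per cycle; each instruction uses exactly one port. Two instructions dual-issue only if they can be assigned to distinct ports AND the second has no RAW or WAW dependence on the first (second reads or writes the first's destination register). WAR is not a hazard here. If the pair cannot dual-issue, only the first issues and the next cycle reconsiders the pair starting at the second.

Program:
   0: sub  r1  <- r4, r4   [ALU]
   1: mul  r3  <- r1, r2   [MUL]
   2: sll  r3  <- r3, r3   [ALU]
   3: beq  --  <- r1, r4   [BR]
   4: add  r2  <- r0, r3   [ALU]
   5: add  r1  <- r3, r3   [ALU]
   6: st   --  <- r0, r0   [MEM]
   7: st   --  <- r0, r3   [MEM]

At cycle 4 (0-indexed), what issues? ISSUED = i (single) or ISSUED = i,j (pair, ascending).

0. sub.ALU @i0  | RAW r1
1. mul.MUL @i1  | RAW+WAW r3
2. sll.ALU beq.BR @i2,i3  | 2-wide
3. add.ALU add.ALU @i4,i5  | 2-wide
4. st.MEM @i6  | no-port MEM/MEM
5. st.MEM @i7  | tail

ISSUED = 6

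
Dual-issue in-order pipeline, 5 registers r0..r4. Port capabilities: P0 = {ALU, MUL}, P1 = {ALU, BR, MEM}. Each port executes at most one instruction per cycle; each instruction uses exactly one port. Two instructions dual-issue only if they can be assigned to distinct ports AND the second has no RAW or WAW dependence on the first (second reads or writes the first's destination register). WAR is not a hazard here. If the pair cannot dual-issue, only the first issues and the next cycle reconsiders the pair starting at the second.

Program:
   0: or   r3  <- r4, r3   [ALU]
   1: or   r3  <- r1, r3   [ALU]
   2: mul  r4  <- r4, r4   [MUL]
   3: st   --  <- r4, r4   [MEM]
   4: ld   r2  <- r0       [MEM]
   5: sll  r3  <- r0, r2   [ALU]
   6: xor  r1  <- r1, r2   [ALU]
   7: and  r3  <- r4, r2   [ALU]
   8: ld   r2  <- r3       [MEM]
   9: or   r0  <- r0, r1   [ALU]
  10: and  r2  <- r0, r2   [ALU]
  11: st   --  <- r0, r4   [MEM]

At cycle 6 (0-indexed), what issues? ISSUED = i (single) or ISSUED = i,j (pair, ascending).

ISSUED = 8,9

#0 head=0: or i0 RAW+WAW r3
#1 head=1: or mul i1/i2 dual
#2 head=3: st i3 no-port MEM/MEM
#3 head=4: ld i4 RAW r2
#4 head=5: sll xor i5/i6 dual
#5 head=7: and i7 RAW r3
#6 head=8: ld or i8/i9 dual
#7 head=10: and st i10/i11 dual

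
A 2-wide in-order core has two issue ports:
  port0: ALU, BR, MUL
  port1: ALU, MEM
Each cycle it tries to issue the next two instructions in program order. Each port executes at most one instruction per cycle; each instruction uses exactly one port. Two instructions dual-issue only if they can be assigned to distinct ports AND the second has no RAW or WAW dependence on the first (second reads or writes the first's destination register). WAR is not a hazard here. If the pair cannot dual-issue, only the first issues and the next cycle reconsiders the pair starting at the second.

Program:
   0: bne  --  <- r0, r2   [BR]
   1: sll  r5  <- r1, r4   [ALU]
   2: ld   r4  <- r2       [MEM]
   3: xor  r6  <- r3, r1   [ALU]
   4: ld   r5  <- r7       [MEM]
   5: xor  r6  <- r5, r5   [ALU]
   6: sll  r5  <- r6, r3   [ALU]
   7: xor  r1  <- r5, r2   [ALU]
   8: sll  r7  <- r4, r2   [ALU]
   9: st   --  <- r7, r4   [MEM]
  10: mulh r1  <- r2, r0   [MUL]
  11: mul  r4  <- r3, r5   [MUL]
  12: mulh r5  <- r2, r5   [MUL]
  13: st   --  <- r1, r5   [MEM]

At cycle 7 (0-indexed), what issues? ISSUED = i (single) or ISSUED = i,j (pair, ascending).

  cy0 -> i0+i1 (bne.BR/sll.ALU) 2-wide
  cy1 -> i2+i3 (ld.MEM/xor.ALU) 2-wide
  cy2 -> i4 (ld.MEM) RAW r5
  cy3 -> i5 (xor.ALU) RAW r6
  cy4 -> i6 (sll.ALU) RAW r5
  cy5 -> i7+i8 (xor.ALU/sll.ALU) 2-wide
  cy6 -> i9+i10 (st.MEM/mulh.MUL) 2-wide
  cy7 -> i11 (mul.MUL) no-port MUL/MUL
  cy8 -> i12 (mulh.MUL) RAW r5
  cy9 -> i13 (st.MEM) tail

ISSUED = 11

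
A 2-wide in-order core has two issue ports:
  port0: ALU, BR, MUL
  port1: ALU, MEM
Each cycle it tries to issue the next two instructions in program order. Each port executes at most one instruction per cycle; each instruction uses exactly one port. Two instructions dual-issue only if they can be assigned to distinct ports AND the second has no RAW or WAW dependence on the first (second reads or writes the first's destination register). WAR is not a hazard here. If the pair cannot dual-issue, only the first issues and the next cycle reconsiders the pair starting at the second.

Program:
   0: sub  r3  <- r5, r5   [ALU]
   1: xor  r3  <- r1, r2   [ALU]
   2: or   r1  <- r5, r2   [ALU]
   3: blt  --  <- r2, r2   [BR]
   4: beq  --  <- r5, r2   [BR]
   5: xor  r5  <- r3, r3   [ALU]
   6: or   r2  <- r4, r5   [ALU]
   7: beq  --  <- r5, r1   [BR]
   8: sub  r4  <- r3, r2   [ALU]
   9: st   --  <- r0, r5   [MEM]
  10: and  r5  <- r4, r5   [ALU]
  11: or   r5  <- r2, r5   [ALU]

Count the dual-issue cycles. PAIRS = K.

0. sub.ALU @i0  | WAW r3
1. xor.ALU;or.ALU @i1+i2  | pair
2. blt.BR @i3  | no-port BR/BR
3. beq.BR;xor.ALU @i4+i5  | pair
4. or.ALU;beq.BR @i6+i7  | pair
5. sub.ALU;st.MEM @i8+i9  | pair
6. and.ALU @i10  | RAW+WAW r5
7. or.ALU @i11  | tail

PAIRS = 4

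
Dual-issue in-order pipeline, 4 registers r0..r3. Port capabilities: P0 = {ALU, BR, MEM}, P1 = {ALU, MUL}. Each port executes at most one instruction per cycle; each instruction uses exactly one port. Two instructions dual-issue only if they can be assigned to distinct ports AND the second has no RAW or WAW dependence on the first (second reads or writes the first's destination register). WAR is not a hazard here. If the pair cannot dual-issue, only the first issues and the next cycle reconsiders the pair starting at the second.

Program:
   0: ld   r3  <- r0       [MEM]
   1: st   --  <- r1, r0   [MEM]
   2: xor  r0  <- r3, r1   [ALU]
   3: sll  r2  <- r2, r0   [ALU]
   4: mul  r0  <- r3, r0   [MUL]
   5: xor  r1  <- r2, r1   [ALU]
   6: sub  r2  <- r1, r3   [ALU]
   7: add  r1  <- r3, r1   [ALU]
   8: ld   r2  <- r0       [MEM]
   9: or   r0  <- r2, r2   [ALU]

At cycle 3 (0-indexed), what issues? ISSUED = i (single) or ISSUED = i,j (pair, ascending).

ISSUED = 5

  cy0 -> i0 (ld.MEM) no-port MEM/MEM
  cy1 -> i1,i2 (st.MEM+xor.ALU) dual
  cy2 -> i3,i4 (sll.ALU+mul.MUL) dual
  cy3 -> i5 (xor.ALU) RAW r1
  cy4 -> i6,i7 (sub.ALU+add.ALU) dual
  cy5 -> i8 (ld.MEM) RAW r2
  cy6 -> i9 (or.ALU) tail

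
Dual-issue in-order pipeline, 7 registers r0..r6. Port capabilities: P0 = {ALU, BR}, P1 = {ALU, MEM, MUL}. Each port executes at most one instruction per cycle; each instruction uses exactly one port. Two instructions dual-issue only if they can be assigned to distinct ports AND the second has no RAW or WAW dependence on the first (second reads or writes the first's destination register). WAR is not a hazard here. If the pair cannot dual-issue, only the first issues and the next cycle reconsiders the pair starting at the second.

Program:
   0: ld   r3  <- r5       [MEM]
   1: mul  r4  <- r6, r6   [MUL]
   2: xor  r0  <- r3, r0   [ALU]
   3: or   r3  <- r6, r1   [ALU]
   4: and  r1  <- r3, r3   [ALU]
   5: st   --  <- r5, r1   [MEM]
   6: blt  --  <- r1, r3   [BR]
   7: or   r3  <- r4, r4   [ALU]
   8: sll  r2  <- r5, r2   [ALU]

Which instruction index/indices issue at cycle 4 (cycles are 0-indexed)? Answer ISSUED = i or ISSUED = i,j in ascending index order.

t=0 i0:ld ; no-port MEM/MUL
t=1 i1/i2:mul xor ; pair
t=2 i3:or ; RAW r3
t=3 i4:and ; RAW r1
t=4 i5/i6:st blt ; pair
t=5 i7/i8:or sll ; pair

ISSUED = 5,6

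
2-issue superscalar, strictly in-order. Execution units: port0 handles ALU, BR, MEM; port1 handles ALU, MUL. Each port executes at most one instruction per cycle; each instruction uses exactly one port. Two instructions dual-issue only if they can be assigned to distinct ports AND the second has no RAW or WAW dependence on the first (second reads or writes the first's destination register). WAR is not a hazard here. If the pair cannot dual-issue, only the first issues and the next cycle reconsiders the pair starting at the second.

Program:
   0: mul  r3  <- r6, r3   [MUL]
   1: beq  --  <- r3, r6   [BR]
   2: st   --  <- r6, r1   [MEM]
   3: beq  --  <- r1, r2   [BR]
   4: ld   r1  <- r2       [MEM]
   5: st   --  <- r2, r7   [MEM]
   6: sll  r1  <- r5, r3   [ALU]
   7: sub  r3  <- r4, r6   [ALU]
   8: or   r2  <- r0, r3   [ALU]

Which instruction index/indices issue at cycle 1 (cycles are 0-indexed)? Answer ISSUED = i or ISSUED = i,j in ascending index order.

ISSUED = 1

[0] i0  mul.MUL  -- RAW r3
[1] i1  beq.BR  -- no-port BR/MEM
[2] i2  st.MEM  -- no-port MEM/BR
[3] i3  beq.BR  -- no-port BR/MEM
[4] i4  ld.MEM  -- no-port MEM/MEM
[5] i5/i6  st.MEM;sll.ALU  -- 2-wide
[6] i7  sub.ALU  -- RAW r3
[7] i8  or.ALU  -- tail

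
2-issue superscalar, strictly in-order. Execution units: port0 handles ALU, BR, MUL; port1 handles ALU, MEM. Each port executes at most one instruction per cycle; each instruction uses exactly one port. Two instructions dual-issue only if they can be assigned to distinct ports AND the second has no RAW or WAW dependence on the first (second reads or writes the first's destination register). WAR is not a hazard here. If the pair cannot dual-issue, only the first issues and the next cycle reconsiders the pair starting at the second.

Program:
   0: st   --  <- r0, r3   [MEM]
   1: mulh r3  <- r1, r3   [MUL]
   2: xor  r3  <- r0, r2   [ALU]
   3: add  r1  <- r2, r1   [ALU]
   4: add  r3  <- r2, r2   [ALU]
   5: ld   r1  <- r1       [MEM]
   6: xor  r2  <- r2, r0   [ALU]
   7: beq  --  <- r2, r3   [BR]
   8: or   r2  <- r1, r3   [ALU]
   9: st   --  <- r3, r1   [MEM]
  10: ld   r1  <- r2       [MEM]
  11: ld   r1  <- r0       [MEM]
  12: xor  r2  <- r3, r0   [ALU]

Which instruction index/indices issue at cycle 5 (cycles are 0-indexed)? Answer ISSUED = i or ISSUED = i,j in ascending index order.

t=0 i0,i1:st+mulh ; pair
t=1 i2,i3:xor+add ; pair
t=2 i4,i5:add+ld ; pair
t=3 i6:xor ; RAW r2
t=4 i7,i8:beq+or ; pair
t=5 i9:st ; no-port MEM/MEM
t=6 i10:ld ; no-port MEM/MEM
t=7 i11,i12:ld+xor ; pair

ISSUED = 9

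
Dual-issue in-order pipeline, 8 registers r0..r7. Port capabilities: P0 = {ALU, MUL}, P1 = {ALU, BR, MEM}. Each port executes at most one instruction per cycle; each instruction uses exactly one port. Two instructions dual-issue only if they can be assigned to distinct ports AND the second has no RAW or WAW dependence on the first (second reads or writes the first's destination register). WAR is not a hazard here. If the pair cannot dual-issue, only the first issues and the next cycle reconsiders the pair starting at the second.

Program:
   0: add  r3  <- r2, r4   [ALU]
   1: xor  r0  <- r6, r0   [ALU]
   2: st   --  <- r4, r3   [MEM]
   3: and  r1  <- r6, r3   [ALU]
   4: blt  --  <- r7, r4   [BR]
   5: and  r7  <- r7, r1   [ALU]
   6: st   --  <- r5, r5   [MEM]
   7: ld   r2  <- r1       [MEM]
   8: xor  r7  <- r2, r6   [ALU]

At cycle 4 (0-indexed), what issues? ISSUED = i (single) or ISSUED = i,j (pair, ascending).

ISSUED = 7

#0 head=0: add+xor i0,i1 2-wide
#1 head=2: st+and i2,i3 2-wide
#2 head=4: blt+and i4,i5 2-wide
#3 head=6: st i6 no-port MEM/MEM
#4 head=7: ld i7 RAW r2
#5 head=8: xor i8 tail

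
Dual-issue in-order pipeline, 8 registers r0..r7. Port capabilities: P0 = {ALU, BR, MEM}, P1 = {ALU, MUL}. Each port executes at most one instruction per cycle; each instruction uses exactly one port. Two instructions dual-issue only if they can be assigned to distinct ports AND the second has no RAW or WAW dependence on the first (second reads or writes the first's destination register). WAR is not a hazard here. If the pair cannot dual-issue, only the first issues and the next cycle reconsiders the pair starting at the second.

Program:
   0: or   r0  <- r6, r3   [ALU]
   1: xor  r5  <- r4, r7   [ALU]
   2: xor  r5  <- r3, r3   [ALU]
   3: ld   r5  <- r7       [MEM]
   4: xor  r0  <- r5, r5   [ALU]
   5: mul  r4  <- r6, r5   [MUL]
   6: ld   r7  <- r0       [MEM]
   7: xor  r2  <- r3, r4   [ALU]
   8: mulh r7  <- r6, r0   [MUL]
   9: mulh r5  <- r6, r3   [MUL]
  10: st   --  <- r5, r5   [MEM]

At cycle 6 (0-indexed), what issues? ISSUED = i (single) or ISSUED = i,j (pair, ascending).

c0: i0,i1 or.ALU+xor.ALU  2-wide
c1: i2 xor.ALU  WAW r5
c2: i3 ld.MEM  RAW r5
c3: i4,i5 xor.ALU+mul.MUL  2-wide
c4: i6,i7 ld.MEM+xor.ALU  2-wide
c5: i8 mulh.MUL  no-port MUL/MUL
c6: i9 mulh.MUL  RAW r5
c7: i10 st.MEM  tail

ISSUED = 9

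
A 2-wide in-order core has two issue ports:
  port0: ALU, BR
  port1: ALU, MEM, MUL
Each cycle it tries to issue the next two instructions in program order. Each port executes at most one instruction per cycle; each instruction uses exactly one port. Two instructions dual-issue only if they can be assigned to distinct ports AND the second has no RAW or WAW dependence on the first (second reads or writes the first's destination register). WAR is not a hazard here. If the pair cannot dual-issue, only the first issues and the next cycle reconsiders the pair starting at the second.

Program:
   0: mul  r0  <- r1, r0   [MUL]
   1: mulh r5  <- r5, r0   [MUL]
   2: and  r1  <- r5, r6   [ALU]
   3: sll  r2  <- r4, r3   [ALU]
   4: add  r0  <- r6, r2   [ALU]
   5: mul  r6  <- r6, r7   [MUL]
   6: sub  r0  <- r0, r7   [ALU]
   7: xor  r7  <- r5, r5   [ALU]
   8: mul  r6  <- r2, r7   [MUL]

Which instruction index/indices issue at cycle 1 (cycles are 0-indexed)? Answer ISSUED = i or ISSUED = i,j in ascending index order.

ISSUED = 1

0. mul.MUL @i0  | no-port MUL/MUL
1. mulh.MUL @i1  | RAW r5
2. and.ALU;sll.ALU @i2,i3  | dual
3. add.ALU;mul.MUL @i4,i5  | dual
4. sub.ALU;xor.ALU @i6,i7  | dual
5. mul.MUL @i8  | tail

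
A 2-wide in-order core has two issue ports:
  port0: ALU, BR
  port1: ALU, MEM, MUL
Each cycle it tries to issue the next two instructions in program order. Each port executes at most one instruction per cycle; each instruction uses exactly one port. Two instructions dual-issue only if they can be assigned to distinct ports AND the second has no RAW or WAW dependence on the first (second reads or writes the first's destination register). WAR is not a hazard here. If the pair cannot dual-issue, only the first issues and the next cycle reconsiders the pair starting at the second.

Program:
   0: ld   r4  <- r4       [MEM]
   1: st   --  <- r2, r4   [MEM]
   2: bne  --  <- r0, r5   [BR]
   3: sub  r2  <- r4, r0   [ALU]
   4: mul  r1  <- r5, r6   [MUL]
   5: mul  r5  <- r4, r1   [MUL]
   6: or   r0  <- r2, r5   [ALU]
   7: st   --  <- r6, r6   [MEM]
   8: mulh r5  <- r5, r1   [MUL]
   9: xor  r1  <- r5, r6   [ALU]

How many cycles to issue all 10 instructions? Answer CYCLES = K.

CYCLES = 7

  cy0 -> i0 (ld) no-port MEM/MEM
  cy1 -> i1+i2 (st+bne) dual
  cy2 -> i3+i4 (sub+mul) dual
  cy3 -> i5 (mul) RAW r5
  cy4 -> i6+i7 (or+st) dual
  cy5 -> i8 (mulh) RAW r5
  cy6 -> i9 (xor) tail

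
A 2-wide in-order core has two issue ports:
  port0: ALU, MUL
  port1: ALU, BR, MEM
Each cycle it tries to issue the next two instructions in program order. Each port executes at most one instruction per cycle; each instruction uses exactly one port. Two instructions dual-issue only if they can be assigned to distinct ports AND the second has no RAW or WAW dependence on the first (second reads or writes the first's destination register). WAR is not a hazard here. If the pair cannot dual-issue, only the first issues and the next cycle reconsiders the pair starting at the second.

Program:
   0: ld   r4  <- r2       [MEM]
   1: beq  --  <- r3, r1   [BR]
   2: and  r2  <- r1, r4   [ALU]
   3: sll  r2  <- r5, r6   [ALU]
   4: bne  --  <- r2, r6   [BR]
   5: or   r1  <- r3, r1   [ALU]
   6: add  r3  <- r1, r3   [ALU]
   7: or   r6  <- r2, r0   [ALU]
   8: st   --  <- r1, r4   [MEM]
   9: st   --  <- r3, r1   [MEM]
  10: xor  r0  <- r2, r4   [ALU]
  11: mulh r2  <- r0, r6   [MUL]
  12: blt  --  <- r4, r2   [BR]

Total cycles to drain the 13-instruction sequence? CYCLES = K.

t=0 i0:ld.MEM ; no-port MEM/BR
t=1 i1,i2:beq.BR+and.ALU ; 2-wide
t=2 i3:sll.ALU ; RAW r2
t=3 i4,i5:bne.BR+or.ALU ; 2-wide
t=4 i6,i7:add.ALU+or.ALU ; 2-wide
t=5 i8:st.MEM ; no-port MEM/MEM
t=6 i9,i10:st.MEM+xor.ALU ; 2-wide
t=7 i11:mulh.MUL ; RAW r2
t=8 i12:blt.BR ; tail

CYCLES = 9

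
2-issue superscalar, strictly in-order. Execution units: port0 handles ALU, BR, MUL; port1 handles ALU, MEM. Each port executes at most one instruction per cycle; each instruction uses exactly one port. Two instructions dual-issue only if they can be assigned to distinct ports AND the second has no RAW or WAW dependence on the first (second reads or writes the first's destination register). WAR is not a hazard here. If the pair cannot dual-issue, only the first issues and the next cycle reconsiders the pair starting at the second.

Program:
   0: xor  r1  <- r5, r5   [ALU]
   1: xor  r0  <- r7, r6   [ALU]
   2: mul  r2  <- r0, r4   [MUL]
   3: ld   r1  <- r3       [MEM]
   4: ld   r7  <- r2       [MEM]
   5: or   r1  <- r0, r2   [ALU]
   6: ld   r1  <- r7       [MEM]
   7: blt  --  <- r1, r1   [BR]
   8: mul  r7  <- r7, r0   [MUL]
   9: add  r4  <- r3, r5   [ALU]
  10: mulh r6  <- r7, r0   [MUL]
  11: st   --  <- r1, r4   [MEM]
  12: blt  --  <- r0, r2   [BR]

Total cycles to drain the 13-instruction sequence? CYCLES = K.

[0] i0&i1  xor.ALU+xor.ALU  -- 2-wide
[1] i2&i3  mul.MUL+ld.MEM  -- 2-wide
[2] i4&i5  ld.MEM+or.ALU  -- 2-wide
[3] i6  ld.MEM  -- RAW r1
[4] i7  blt.BR  -- no-port BR/MUL
[5] i8&i9  mul.MUL+add.ALU  -- 2-wide
[6] i10&i11  mulh.MUL+st.MEM  -- 2-wide
[7] i12  blt.BR  -- tail

CYCLES = 8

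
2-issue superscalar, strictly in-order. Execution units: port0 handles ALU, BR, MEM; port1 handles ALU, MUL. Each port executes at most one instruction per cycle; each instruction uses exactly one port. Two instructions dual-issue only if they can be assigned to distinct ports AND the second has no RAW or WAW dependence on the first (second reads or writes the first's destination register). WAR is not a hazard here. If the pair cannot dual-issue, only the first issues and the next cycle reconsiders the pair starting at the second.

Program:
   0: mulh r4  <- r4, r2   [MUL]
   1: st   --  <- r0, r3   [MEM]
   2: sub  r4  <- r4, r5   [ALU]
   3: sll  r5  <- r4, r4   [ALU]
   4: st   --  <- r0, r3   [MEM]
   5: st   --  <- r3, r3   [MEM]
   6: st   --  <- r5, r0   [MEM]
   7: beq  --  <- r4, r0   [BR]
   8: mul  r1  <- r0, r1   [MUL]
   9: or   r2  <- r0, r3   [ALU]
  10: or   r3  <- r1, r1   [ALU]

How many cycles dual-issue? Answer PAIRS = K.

PAIRS = 4

  cy0 -> i0,i1 (mulh/st) dual
  cy1 -> i2 (sub) RAW r4
  cy2 -> i3,i4 (sll/st) dual
  cy3 -> i5 (st) no-port MEM/MEM
  cy4 -> i6 (st) no-port MEM/BR
  cy5 -> i7,i8 (beq/mul) dual
  cy6 -> i9,i10 (or/or) dual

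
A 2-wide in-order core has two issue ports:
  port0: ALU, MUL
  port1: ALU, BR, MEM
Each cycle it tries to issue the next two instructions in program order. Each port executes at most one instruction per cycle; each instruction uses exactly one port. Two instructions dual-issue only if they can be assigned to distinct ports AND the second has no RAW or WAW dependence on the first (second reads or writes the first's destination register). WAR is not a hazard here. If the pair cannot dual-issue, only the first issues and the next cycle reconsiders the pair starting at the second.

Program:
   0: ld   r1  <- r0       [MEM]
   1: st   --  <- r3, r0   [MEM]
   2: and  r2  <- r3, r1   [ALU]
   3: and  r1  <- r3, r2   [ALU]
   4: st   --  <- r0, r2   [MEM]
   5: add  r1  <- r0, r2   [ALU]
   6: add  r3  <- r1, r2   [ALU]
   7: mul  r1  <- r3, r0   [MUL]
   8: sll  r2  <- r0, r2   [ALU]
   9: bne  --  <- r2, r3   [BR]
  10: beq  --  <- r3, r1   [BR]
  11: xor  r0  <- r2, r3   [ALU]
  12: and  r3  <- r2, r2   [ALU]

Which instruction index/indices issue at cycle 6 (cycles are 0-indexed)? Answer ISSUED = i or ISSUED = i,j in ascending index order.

ISSUED = 9

0. ld.MEM @i0  | no-port MEM/MEM
1. st.MEM;and.ALU @i1,i2  | dual
2. and.ALU;st.MEM @i3,i4  | dual
3. add.ALU @i5  | RAW r1
4. add.ALU @i6  | RAW r3
5. mul.MUL;sll.ALU @i7,i8  | dual
6. bne.BR @i9  | no-port BR/BR
7. beq.BR;xor.ALU @i10,i11  | dual
8. and.ALU @i12  | tail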